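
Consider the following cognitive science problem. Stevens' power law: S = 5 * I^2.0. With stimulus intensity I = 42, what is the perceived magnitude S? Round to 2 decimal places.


S = 5 * 42^2.0
42^2.0 = 1764.0
S = 5 * 1764.0
= 8820.00


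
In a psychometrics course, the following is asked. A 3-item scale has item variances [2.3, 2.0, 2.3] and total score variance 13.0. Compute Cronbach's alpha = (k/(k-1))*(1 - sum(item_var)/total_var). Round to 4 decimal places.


alpha = (k/(k-1)) * (1 - sum(s_i^2)/s_total^2)
sum(item variances) = 6.6
k/(k-1) = 3/2 = 1.5
1 - 6.6/13.0 = 1 - 0.507692 = 0.492308
alpha = 1.5 * 0.492308
= 0.7385


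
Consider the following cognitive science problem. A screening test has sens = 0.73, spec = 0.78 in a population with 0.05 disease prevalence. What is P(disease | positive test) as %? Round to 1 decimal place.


PPV = (sens * prev) / (sens * prev + (1-spec) * (1-prev))
Numerator = 0.73 * 0.05 = 0.0365
P(positive and no disease) = (1 - spec) * (1 - prev) = (1 - 0.78) * (1 - 0.05) = 0.209
Denominator = 0.0365 + 0.209 = 0.2455
PPV = 0.0365 / 0.2455 = 0.148676
As percentage = 14.9


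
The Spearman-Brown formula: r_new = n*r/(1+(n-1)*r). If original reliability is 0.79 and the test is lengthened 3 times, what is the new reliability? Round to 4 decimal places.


r_new = n*r / (1 + (n-1)*r)
Numerator = 3 * 0.79 = 2.37
Denominator = 1 + 2 * 0.79 = 2.58
r_new = 2.37 / 2.58
= 0.9186


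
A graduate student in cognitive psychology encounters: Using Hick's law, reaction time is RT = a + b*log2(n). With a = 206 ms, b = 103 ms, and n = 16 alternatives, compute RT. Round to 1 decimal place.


RT = 206 + 103 * log2(16)
log2(16) = 4.0
RT = 206 + 103 * 4.0
= 206 + 412.0
= 618.0 ms


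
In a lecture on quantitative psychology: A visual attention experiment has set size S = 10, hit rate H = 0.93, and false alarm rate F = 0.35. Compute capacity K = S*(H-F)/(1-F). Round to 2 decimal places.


K = S * (H - F) / (1 - F)
H - F = 0.58
1 - F = 0.65
K = 10 * 0.58 / 0.65
= 8.92


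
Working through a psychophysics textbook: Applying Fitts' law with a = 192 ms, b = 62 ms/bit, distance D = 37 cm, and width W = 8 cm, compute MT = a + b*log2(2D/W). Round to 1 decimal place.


MT = 192 + 62 * log2(2*37/8)
2D/W = 9.25
log2(9.25) = 3.2095
MT = 192 + 62 * 3.2095
= 391.0 ms


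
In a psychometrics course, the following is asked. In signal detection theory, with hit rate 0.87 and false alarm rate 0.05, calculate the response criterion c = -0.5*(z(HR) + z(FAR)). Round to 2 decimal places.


c = -0.5 * (z(HR) + z(FAR))
z(0.87) = 1.1264
z(0.05) = -1.6449
c = -0.5 * (1.1264 + -1.6449)
= -0.5 * -0.5185
= 0.26


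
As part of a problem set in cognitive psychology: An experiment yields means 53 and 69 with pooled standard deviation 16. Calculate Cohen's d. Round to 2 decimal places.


Cohen's d = (M1 - M2) / S_pooled
= (53 - 69) / 16
= -16 / 16
= -1.00


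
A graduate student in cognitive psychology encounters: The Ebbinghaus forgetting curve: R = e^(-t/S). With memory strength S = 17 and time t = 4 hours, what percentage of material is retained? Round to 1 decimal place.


R = e^(-t/S)
-t/S = -4/17 = -0.235294
R = e^(-0.235294) = 0.790338
Percentage = 0.790338 * 100
= 79.0


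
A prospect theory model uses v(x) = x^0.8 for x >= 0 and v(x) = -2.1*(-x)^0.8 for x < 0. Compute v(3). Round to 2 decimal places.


Since x = 3 >= 0, use v(x) = x^0.8
3^0.8 = 2.4082
v(3) = 2.41


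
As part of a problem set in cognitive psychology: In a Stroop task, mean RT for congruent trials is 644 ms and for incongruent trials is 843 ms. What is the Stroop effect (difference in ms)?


Stroop effect = RT(incongruent) - RT(congruent)
= 843 - 644
= 199 ms


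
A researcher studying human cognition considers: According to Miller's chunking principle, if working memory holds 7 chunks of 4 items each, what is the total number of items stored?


Total items = chunks * items_per_chunk
= 7 * 4
= 28


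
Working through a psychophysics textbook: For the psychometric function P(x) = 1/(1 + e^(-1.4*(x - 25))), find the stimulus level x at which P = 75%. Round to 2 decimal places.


At P = 0.75: 0.75 = 1/(1 + e^(-k*(x-x0)))
Solving: e^(-k*(x-x0)) = 1/3
x = x0 + ln(3)/k
ln(3) = 1.0986
x = 25 + 1.0986/1.4
= 25 + 0.7847
= 25.78


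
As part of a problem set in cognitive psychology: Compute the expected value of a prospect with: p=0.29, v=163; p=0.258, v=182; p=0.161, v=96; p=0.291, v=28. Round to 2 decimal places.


EU = sum(p_i * v_i)
0.29 * 163 = 47.27
0.258 * 182 = 46.956
0.161 * 96 = 15.456
0.291 * 28 = 8.148
EU = 47.27 + 46.956 + 15.456 + 8.148
= 117.83


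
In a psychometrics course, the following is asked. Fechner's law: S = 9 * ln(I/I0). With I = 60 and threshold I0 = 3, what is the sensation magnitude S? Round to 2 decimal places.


S = 9 * ln(60/3)
I/I0 = 20.0
ln(20.0) = 2.9957
S = 9 * 2.9957
= 26.96


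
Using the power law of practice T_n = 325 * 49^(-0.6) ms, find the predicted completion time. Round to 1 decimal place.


T_n = 325 * 49^(-0.6)
49^(-0.6) = 0.096802
T_n = 325 * 0.096802
= 31.5 ms


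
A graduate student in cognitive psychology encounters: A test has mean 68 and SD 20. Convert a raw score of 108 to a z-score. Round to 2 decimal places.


z = (X - mu) / sigma
= (108 - 68) / 20
= 40 / 20
= 2.00


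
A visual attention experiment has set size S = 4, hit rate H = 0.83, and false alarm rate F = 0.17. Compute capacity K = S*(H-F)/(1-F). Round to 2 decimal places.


K = S * (H - F) / (1 - F)
H - F = 0.66
1 - F = 0.83
K = 4 * 0.66 / 0.83
= 3.18


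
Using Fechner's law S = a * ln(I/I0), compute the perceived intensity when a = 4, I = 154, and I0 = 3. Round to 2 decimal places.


S = 4 * ln(154/3)
I/I0 = 51.333333
ln(51.333333) = 3.9383
S = 4 * 3.9383
= 15.75


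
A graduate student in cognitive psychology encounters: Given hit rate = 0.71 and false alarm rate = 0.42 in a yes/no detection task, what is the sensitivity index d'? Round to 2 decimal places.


d' = z(HR) - z(FAR)
z(0.71) = 0.5534
z(0.42) = -0.2019
d' = 0.5534 - -0.2019
= 0.76


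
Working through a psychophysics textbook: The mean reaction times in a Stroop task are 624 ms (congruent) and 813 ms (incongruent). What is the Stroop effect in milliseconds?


Stroop effect = RT(incongruent) - RT(congruent)
= 813 - 624
= 189 ms


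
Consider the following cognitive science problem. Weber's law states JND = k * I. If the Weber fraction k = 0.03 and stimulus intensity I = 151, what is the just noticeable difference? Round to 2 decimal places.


JND = k * I
JND = 0.03 * 151
= 4.53


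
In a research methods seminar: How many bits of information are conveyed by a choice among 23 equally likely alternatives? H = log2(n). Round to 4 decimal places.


H = log2(n)
H = log2(23)
= 4.5236


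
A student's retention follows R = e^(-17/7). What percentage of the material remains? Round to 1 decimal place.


R = e^(-t/S)
-t/S = -17/7 = -2.428571
R = e^(-2.428571) = 0.088163
Percentage = 0.088163 * 100
= 8.8


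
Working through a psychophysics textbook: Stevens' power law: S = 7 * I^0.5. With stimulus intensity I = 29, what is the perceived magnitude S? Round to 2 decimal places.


S = 7 * 29^0.5
29^0.5 = 5.3852
S = 7 * 5.3852
= 37.70


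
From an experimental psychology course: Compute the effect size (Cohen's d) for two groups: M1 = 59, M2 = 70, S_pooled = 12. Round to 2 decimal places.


Cohen's d = (M1 - M2) / S_pooled
= (59 - 70) / 12
= -11 / 12
= -0.92


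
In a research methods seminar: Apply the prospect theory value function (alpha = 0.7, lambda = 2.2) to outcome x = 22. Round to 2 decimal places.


Since x = 22 >= 0, use v(x) = x^0.7
22^0.7 = 8.7035
v(22) = 8.70


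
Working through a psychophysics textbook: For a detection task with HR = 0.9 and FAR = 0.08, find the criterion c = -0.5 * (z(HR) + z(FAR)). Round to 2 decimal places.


c = -0.5 * (z(HR) + z(FAR))
z(0.9) = 1.2816
z(0.08) = -1.4051
c = -0.5 * (1.2816 + -1.4051)
= -0.5 * -0.1235
= 0.06


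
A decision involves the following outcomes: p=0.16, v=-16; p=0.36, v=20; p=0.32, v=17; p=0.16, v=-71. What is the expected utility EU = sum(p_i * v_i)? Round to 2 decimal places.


EU = sum(p_i * v_i)
0.16 * -16 = -2.56
0.36 * 20 = 7.2
0.32 * 17 = 5.44
0.16 * -71 = -11.36
EU = -2.56 + 7.2 + 5.44 + -11.36
= -1.28


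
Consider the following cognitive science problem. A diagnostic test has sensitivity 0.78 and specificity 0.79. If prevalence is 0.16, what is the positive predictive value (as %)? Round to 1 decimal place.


PPV = (sens * prev) / (sens * prev + (1-spec) * (1-prev))
Numerator = 0.78 * 0.16 = 0.1248
P(positive and no disease) = (1 - spec) * (1 - prev) = (1 - 0.79) * (1 - 0.16) = 0.1764
Denominator = 0.1248 + 0.1764 = 0.3012
PPV = 0.1248 / 0.3012 = 0.414343
As percentage = 41.4


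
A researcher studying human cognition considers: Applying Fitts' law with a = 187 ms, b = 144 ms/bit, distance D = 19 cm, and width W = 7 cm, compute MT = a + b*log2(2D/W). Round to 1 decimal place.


MT = 187 + 144 * log2(2*19/7)
2D/W = 5.428571
log2(5.428571) = 2.4406
MT = 187 + 144 * 2.4406
= 538.4 ms


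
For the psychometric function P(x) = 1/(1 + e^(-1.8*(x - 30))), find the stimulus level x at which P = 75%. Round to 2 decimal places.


At P = 0.75: 0.75 = 1/(1 + e^(-k*(x-x0)))
Solving: e^(-k*(x-x0)) = 1/3
x = x0 + ln(3)/k
ln(3) = 1.0986
x = 30 + 1.0986/1.8
= 30 + 0.6103
= 30.61


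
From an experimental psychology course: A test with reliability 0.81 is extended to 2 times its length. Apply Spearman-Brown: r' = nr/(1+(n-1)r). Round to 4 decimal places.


r_new = n*r / (1 + (n-1)*r)
Numerator = 2 * 0.81 = 1.62
Denominator = 1 + 1 * 0.81 = 1.81
r_new = 1.62 / 1.81
= 0.8950


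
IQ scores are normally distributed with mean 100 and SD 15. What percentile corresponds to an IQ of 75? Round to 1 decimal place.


z = (IQ - mean) / SD
z = (75 - 100) / 15 = -1.6667
Percentile = Phi(-1.6667) * 100
Phi(-1.6667) = 0.047787
= 4.8


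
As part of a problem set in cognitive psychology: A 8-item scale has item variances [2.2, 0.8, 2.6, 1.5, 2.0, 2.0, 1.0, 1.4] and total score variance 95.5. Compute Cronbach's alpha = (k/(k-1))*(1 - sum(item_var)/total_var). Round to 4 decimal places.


alpha = (k/(k-1)) * (1 - sum(s_i^2)/s_total^2)
sum(item variances) = 13.5
k/(k-1) = 8/7 = 1.142857
1 - 13.5/95.5 = 1 - 0.141361 = 0.858639
alpha = 1.142857 * 0.858639
= 0.9813


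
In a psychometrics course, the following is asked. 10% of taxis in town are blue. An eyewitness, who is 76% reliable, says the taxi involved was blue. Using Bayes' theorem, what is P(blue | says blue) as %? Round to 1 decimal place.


P(blue | says blue) = P(says blue | blue)*P(blue) / [P(says blue | blue)*P(blue) + P(says blue | not blue)*P(not blue)]
Numerator = 0.76 * 0.1 = 0.076
False identification = 0.24 * 0.9 = 0.216
P = 0.076 / (0.076 + 0.216)
= 0.076 / 0.292
As percentage = 26.0


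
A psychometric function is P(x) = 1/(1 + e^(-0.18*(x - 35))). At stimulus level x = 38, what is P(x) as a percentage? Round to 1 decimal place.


P(x) = 1/(1 + e^(-0.18*(38 - 35)))
Exponent = -0.18 * 3 = -0.54
e^(-0.54) = 0.582748
P = 1/(1 + 0.582748) = 0.631813
Percentage = 63.2


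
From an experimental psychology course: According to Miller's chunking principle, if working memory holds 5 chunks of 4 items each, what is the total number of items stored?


Total items = chunks * items_per_chunk
= 5 * 4
= 20


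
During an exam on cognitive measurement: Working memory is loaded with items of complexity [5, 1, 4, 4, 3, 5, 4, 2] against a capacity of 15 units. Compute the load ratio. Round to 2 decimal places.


Total complexity = 5 + 1 + 4 + 4 + 3 + 5 + 4 + 2 = 28
Load = total / capacity = 28 / 15
= 1.87


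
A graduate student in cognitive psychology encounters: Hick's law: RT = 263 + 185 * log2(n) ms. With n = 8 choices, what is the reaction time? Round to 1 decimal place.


RT = 263 + 185 * log2(8)
log2(8) = 3.0
RT = 263 + 185 * 3.0
= 263 + 555.0
= 818.0 ms


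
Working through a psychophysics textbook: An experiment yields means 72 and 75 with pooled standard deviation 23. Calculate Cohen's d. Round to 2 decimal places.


Cohen's d = (M1 - M2) / S_pooled
= (72 - 75) / 23
= -3 / 23
= -0.13


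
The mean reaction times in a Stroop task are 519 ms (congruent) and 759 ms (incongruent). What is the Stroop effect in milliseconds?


Stroop effect = RT(incongruent) - RT(congruent)
= 759 - 519
= 240 ms


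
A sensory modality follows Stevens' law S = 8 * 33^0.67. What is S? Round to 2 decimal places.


S = 8 * 33^0.67
33^0.67 = 10.4089
S = 8 * 10.4089
= 83.27


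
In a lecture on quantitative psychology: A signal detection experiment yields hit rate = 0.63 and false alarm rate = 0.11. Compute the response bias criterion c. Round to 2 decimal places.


c = -0.5 * (z(HR) + z(FAR))
z(0.63) = 0.3319
z(0.11) = -1.2265
c = -0.5 * (0.3319 + -1.2265)
= -0.5 * -0.8946
= 0.45


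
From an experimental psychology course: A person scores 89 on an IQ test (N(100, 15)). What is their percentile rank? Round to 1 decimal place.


z = (IQ - mean) / SD
z = (89 - 100) / 15 = -0.7333
Percentile = Phi(-0.7333) * 100
Phi(-0.7333) = 0.231688
= 23.2


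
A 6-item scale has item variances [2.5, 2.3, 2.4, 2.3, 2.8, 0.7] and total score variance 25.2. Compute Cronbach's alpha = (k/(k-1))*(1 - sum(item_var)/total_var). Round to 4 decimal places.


alpha = (k/(k-1)) * (1 - sum(s_i^2)/s_total^2)
sum(item variances) = 13.0
k/(k-1) = 6/5 = 1.2
1 - 13.0/25.2 = 1 - 0.515873 = 0.484127
alpha = 1.2 * 0.484127
= 0.5810


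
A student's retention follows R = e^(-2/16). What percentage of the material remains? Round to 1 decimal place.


R = e^(-t/S)
-t/S = -2/16 = -0.125
R = e^(-0.125) = 0.882497
Percentage = 0.882497 * 100
= 88.2


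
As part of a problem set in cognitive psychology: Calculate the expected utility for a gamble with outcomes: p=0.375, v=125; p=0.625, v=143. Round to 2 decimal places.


EU = sum(p_i * v_i)
0.375 * 125 = 46.875
0.625 * 143 = 89.375
EU = 46.875 + 89.375
= 136.25


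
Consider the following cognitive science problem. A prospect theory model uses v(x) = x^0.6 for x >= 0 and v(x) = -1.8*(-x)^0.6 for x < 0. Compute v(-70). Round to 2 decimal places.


Since x = -70 < 0, use v(x) = -lambda*(-x)^alpha
(-x) = 70
70^0.6 = 12.7955
v(-70) = -1.8 * 12.7955
= -23.03


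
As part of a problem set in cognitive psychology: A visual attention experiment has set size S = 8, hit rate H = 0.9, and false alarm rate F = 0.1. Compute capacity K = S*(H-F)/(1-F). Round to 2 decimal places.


K = S * (H - F) / (1 - F)
H - F = 0.8
1 - F = 0.9
K = 8 * 0.8 / 0.9
= 7.11


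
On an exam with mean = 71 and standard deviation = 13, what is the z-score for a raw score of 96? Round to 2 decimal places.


z = (X - mu) / sigma
= (96 - 71) / 13
= 25 / 13
= 1.92


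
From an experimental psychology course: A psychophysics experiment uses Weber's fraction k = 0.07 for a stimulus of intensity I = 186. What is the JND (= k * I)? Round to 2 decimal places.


JND = k * I
JND = 0.07 * 186
= 13.02


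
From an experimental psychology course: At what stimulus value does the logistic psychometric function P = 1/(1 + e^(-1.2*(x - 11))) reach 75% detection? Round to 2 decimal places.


At P = 0.75: 0.75 = 1/(1 + e^(-k*(x-x0)))
Solving: e^(-k*(x-x0)) = 1/3
x = x0 + ln(3)/k
ln(3) = 1.0986
x = 11 + 1.0986/1.2
= 11 + 0.9155
= 11.92


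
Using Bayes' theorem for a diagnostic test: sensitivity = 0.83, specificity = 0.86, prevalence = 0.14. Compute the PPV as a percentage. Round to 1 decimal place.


PPV = (sens * prev) / (sens * prev + (1-spec) * (1-prev))
Numerator = 0.83 * 0.14 = 0.1162
P(positive and no disease) = (1 - spec) * (1 - prev) = (1 - 0.86) * (1 - 0.14) = 0.1204
Denominator = 0.1162 + 0.1204 = 0.2366
PPV = 0.1162 / 0.2366 = 0.491124
As percentage = 49.1


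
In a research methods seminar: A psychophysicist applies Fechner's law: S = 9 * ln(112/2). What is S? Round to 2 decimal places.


S = 9 * ln(112/2)
I/I0 = 56.0
ln(56.0) = 4.0254
S = 9 * 4.0254
= 36.23


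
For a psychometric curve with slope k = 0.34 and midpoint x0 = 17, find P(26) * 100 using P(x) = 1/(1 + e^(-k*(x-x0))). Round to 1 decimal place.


P(x) = 1/(1 + e^(-0.34*(26 - 17)))
Exponent = -0.34 * 9 = -3.06
e^(-3.06) = 0.046888
P = 1/(1 + 0.046888) = 0.955212
Percentage = 95.5


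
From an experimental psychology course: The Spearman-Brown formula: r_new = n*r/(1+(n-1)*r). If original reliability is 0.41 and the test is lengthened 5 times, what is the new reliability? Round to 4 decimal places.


r_new = n*r / (1 + (n-1)*r)
Numerator = 5 * 0.41 = 2.05
Denominator = 1 + 4 * 0.41 = 2.64
r_new = 2.05 / 2.64
= 0.7765


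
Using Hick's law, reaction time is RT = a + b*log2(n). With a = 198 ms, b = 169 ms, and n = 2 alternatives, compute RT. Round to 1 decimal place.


RT = 198 + 169 * log2(2)
log2(2) = 1.0
RT = 198 + 169 * 1.0
= 198 + 169.0
= 367.0 ms


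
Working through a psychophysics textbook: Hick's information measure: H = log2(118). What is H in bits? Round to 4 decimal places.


H = log2(n)
H = log2(118)
= 6.8826


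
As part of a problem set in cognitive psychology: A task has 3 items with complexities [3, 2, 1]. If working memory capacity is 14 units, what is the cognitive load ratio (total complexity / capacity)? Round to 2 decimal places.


Total complexity = 3 + 2 + 1 = 6
Load = total / capacity = 6 / 14
= 0.43


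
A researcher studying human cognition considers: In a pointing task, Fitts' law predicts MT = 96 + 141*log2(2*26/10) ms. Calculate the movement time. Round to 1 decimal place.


MT = 96 + 141 * log2(2*26/10)
2D/W = 5.2
log2(5.2) = 2.3785
MT = 96 + 141 * 2.3785
= 431.4 ms


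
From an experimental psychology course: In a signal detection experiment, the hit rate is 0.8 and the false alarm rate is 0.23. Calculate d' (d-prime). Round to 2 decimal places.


d' = z(HR) - z(FAR)
z(0.8) = 0.8416
z(0.23) = -0.7388
d' = 0.8416 - -0.7388
= 1.58


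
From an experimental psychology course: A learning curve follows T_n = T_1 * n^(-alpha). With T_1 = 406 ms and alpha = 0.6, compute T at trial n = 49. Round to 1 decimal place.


T_n = 406 * 49^(-0.6)
49^(-0.6) = 0.096802
T_n = 406 * 0.096802
= 39.3 ms


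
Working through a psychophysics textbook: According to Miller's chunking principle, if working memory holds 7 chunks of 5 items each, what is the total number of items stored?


Total items = chunks * items_per_chunk
= 7 * 5
= 35


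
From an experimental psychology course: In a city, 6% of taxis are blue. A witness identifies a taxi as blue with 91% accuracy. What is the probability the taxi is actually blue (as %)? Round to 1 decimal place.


P(blue | says blue) = P(says blue | blue)*P(blue) / [P(says blue | blue)*P(blue) + P(says blue | not blue)*P(not blue)]
Numerator = 0.91 * 0.06 = 0.0546
False identification = 0.09 * 0.94 = 0.0846
P = 0.0546 / (0.0546 + 0.0846)
= 0.0546 / 0.1392
As percentage = 39.2


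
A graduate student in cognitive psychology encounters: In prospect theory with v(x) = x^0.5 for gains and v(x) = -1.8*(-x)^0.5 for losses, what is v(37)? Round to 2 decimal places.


Since x = 37 >= 0, use v(x) = x^0.5
37^0.5 = 6.0828
v(37) = 6.08


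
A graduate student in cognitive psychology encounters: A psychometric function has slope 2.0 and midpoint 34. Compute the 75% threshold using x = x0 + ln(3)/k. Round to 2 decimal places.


At P = 0.75: 0.75 = 1/(1 + e^(-k*(x-x0)))
Solving: e^(-k*(x-x0)) = 1/3
x = x0 + ln(3)/k
ln(3) = 1.0986
x = 34 + 1.0986/2.0
= 34 + 0.5493
= 34.55


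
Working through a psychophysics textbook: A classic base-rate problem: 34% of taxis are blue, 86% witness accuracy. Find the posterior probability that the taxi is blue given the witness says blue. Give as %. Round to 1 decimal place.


P(blue | says blue) = P(says blue | blue)*P(blue) / [P(says blue | blue)*P(blue) + P(says blue | not blue)*P(not blue)]
Numerator = 0.86 * 0.34 = 0.2924
False identification = 0.14 * 0.66 = 0.0924
P = 0.2924 / (0.2924 + 0.0924)
= 0.2924 / 0.3848
As percentage = 76.0


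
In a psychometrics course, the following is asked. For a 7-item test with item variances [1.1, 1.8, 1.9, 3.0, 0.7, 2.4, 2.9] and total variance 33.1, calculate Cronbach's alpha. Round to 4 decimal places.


alpha = (k/(k-1)) * (1 - sum(s_i^2)/s_total^2)
sum(item variances) = 13.8
k/(k-1) = 7/6 = 1.166667
1 - 13.8/33.1 = 1 - 0.416918 = 0.583082
alpha = 1.166667 * 0.583082
= 0.6803


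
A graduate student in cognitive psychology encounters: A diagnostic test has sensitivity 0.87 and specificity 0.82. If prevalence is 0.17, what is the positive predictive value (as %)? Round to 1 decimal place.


PPV = (sens * prev) / (sens * prev + (1-spec) * (1-prev))
Numerator = 0.87 * 0.17 = 0.1479
P(positive and no disease) = (1 - spec) * (1 - prev) = (1 - 0.82) * (1 - 0.17) = 0.1494
Denominator = 0.1479 + 0.1494 = 0.2973
PPV = 0.1479 / 0.2973 = 0.497477
As percentage = 49.7


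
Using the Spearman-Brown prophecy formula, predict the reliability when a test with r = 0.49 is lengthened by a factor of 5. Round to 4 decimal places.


r_new = n*r / (1 + (n-1)*r)
Numerator = 5 * 0.49 = 2.45
Denominator = 1 + 4 * 0.49 = 2.96
r_new = 2.45 / 2.96
= 0.8277


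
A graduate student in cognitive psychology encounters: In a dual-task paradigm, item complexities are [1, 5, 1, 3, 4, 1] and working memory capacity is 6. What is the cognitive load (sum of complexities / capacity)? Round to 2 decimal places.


Total complexity = 1 + 5 + 1 + 3 + 4 + 1 = 15
Load = total / capacity = 15 / 6
= 2.50


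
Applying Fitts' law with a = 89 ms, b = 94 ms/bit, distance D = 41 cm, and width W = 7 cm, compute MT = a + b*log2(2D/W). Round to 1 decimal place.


MT = 89 + 94 * log2(2*41/7)
2D/W = 11.714286
log2(11.714286) = 3.5502
MT = 89 + 94 * 3.5502
= 422.7 ms


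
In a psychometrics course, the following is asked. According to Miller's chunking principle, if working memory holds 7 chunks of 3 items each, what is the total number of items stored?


Total items = chunks * items_per_chunk
= 7 * 3
= 21


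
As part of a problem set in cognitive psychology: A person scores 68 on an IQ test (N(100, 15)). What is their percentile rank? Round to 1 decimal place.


z = (IQ - mean) / SD
z = (68 - 100) / 15 = -2.1333
Percentile = Phi(-2.1333) * 100
Phi(-2.1333) = 0.01645
= 1.6


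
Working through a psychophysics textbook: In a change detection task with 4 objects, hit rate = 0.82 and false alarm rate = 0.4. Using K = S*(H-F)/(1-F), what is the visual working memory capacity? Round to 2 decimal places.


K = S * (H - F) / (1 - F)
H - F = 0.42
1 - F = 0.6
K = 4 * 0.42 / 0.6
= 2.80


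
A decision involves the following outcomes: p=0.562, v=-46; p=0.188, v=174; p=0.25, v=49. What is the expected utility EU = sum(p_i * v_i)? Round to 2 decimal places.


EU = sum(p_i * v_i)
0.562 * -46 = -25.852
0.188 * 174 = 32.712
0.25 * 49 = 12.25
EU = -25.852 + 32.712 + 12.25
= 19.11


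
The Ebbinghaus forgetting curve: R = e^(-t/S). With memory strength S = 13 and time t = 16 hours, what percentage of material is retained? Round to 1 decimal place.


R = e^(-t/S)
-t/S = -16/13 = -1.230769
R = e^(-1.230769) = 0.292068
Percentage = 0.292068 * 100
= 29.2


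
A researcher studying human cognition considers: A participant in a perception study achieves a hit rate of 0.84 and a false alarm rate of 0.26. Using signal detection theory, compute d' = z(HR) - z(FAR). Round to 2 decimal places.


d' = z(HR) - z(FAR)
z(0.84) = 0.9945
z(0.26) = -0.6433
d' = 0.9945 - -0.6433
= 1.64


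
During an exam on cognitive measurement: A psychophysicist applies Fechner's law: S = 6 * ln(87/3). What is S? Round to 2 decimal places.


S = 6 * ln(87/3)
I/I0 = 29.0
ln(29.0) = 3.3673
S = 6 * 3.3673
= 20.20


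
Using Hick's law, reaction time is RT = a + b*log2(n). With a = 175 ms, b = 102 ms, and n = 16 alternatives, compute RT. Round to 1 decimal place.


RT = 175 + 102 * log2(16)
log2(16) = 4.0
RT = 175 + 102 * 4.0
= 175 + 408.0
= 583.0 ms


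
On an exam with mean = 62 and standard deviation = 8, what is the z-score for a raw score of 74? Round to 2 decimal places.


z = (X - mu) / sigma
= (74 - 62) / 8
= 12 / 8
= 1.50


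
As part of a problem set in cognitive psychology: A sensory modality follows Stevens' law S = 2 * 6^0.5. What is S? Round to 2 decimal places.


S = 2 * 6^0.5
6^0.5 = 2.4495
S = 2 * 2.4495
= 4.90


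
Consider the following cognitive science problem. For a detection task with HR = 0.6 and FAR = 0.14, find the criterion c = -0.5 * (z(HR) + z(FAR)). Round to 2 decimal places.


c = -0.5 * (z(HR) + z(FAR))
z(0.6) = 0.2533
z(0.14) = -1.0803
c = -0.5 * (0.2533 + -1.0803)
= -0.5 * -0.827
= 0.41


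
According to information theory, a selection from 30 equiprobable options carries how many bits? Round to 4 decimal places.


H = log2(n)
H = log2(30)
= 4.9069


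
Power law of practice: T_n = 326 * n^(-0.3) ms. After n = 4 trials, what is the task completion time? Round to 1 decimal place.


T_n = 326 * 4^(-0.3)
4^(-0.3) = 0.659754
T_n = 326 * 0.659754
= 215.1 ms


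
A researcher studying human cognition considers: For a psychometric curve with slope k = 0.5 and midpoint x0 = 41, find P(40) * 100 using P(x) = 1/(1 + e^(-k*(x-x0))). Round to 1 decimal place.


P(x) = 1/(1 + e^(-0.5*(40 - 41)))
Exponent = -0.5 * -1 = 0.5
e^(0.5) = 1.648721
P = 1/(1 + 1.648721) = 0.377541
Percentage = 37.8


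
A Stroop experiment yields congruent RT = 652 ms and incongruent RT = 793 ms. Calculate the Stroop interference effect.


Stroop effect = RT(incongruent) - RT(congruent)
= 793 - 652
= 141 ms


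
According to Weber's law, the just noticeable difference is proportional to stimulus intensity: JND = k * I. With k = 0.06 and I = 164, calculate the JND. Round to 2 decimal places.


JND = k * I
JND = 0.06 * 164
= 9.84


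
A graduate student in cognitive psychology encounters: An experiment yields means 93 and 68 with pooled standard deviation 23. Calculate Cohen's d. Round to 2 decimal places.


Cohen's d = (M1 - M2) / S_pooled
= (93 - 68) / 23
= 25 / 23
= 1.09


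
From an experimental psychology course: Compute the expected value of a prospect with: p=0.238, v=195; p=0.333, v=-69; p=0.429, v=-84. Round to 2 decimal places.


EU = sum(p_i * v_i)
0.238 * 195 = 46.41
0.333 * -69 = -22.977
0.429 * -84 = -36.036
EU = 46.41 + -22.977 + -36.036
= -12.60


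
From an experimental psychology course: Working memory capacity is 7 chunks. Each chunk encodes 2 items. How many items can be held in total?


Total items = chunks * items_per_chunk
= 7 * 2
= 14


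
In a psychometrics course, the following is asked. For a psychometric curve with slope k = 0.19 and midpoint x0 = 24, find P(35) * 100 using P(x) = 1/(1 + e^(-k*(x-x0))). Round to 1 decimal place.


P(x) = 1/(1 + e^(-0.19*(35 - 24)))
Exponent = -0.19 * 11 = -2.09
e^(-2.09) = 0.123687
P = 1/(1 + 0.123687) = 0.889928
Percentage = 89.0


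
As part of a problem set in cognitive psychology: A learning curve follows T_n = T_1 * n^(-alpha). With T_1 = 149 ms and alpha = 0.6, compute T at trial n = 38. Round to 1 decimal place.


T_n = 149 * 38^(-0.6)
38^(-0.6) = 0.112753
T_n = 149 * 0.112753
= 16.8 ms


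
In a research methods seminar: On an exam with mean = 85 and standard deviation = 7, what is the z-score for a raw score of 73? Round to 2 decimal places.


z = (X - mu) / sigma
= (73 - 85) / 7
= -12 / 7
= -1.71


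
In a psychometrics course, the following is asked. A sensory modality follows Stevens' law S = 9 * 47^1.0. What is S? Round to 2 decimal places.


S = 9 * 47^1.0
47^1.0 = 47.0
S = 9 * 47.0
= 423.00


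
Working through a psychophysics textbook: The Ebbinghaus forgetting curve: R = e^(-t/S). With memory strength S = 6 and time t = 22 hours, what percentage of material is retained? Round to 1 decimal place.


R = e^(-t/S)
-t/S = -22/6 = -3.666667
R = e^(-3.666667) = 0.025562
Percentage = 0.025562 * 100
= 2.6


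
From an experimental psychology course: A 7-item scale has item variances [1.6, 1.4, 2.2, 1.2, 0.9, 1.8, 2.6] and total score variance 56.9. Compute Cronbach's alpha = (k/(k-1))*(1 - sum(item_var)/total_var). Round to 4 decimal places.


alpha = (k/(k-1)) * (1 - sum(s_i^2)/s_total^2)
sum(item variances) = 11.7
k/(k-1) = 7/6 = 1.166667
1 - 11.7/56.9 = 1 - 0.205624 = 0.794376
alpha = 1.166667 * 0.794376
= 0.9268


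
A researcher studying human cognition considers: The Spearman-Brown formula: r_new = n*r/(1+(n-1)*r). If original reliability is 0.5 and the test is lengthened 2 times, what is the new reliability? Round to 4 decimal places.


r_new = n*r / (1 + (n-1)*r)
Numerator = 2 * 0.5 = 1.0
Denominator = 1 + 1 * 0.5 = 1.5
r_new = 1.0 / 1.5
= 0.6667


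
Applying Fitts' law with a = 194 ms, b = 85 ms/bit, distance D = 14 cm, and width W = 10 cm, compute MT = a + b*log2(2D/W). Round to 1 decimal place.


MT = 194 + 85 * log2(2*14/10)
2D/W = 2.8
log2(2.8) = 1.4854
MT = 194 + 85 * 1.4854
= 320.3 ms


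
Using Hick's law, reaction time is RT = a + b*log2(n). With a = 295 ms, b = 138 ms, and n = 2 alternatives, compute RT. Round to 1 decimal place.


RT = 295 + 138 * log2(2)
log2(2) = 1.0
RT = 295 + 138 * 1.0
= 295 + 138.0
= 433.0 ms


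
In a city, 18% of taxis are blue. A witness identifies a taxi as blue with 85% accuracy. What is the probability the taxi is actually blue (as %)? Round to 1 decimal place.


P(blue | says blue) = P(says blue | blue)*P(blue) / [P(says blue | blue)*P(blue) + P(says blue | not blue)*P(not blue)]
Numerator = 0.85 * 0.18 = 0.153
False identification = 0.15 * 0.82 = 0.123
P = 0.153 / (0.153 + 0.123)
= 0.153 / 0.276
As percentage = 55.4


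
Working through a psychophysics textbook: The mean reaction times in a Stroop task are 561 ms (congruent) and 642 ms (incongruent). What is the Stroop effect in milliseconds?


Stroop effect = RT(incongruent) - RT(congruent)
= 642 - 561
= 81 ms


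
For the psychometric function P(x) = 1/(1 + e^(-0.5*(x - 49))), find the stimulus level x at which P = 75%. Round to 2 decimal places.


At P = 0.75: 0.75 = 1/(1 + e^(-k*(x-x0)))
Solving: e^(-k*(x-x0)) = 1/3
x = x0 + ln(3)/k
ln(3) = 1.0986
x = 49 + 1.0986/0.5
= 49 + 2.1972
= 51.20


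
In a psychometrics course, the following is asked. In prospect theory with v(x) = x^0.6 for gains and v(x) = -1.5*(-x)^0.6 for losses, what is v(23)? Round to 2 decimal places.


Since x = 23 >= 0, use v(x) = x^0.6
23^0.6 = 6.562
v(23) = 6.56


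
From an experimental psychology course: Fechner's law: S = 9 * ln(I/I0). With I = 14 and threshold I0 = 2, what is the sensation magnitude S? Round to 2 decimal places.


S = 9 * ln(14/2)
I/I0 = 7.0
ln(7.0) = 1.9459
S = 9 * 1.9459
= 17.51


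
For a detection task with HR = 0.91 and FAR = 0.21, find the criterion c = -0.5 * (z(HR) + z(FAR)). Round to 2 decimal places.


c = -0.5 * (z(HR) + z(FAR))
z(0.91) = 1.3408
z(0.21) = -0.8064
c = -0.5 * (1.3408 + -0.8064)
= -0.5 * 0.5344
= -0.27


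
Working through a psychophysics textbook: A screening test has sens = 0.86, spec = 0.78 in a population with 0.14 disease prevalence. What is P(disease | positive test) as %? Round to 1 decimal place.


PPV = (sens * prev) / (sens * prev + (1-spec) * (1-prev))
Numerator = 0.86 * 0.14 = 0.1204
P(positive and no disease) = (1 - spec) * (1 - prev) = (1 - 0.78) * (1 - 0.14) = 0.1892
Denominator = 0.1204 + 0.1892 = 0.3096
PPV = 0.1204 / 0.3096 = 0.388889
As percentage = 38.9


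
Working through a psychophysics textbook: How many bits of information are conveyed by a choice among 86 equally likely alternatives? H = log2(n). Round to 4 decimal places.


H = log2(n)
H = log2(86)
= 6.4263


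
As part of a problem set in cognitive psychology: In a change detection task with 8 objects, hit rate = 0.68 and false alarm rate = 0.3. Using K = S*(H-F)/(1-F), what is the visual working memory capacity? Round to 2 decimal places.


K = S * (H - F) / (1 - F)
H - F = 0.38
1 - F = 0.7
K = 8 * 0.38 / 0.7
= 4.34


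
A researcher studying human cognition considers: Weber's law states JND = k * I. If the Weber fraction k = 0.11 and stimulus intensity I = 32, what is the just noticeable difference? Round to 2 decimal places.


JND = k * I
JND = 0.11 * 32
= 3.52


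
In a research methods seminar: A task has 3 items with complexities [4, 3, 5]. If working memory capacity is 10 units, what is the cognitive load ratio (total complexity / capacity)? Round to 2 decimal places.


Total complexity = 4 + 3 + 5 = 12
Load = total / capacity = 12 / 10
= 1.20


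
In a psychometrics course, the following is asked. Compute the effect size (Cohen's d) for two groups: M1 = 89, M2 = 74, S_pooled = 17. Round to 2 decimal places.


Cohen's d = (M1 - M2) / S_pooled
= (89 - 74) / 17
= 15 / 17
= 0.88


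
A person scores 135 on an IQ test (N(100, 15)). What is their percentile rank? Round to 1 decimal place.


z = (IQ - mean) / SD
z = (135 - 100) / 15 = 2.3333
Percentile = Phi(2.3333) * 100
Phi(2.3333) = 0.990184
= 99.0


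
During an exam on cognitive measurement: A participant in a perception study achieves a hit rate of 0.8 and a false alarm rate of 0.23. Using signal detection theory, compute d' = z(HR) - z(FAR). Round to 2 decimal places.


d' = z(HR) - z(FAR)
z(0.8) = 0.8416
z(0.23) = -0.7388
d' = 0.8416 - -0.7388
= 1.58


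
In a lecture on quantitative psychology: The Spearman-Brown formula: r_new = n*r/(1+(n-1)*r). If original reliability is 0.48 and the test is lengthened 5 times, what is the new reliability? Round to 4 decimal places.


r_new = n*r / (1 + (n-1)*r)
Numerator = 5 * 0.48 = 2.4
Denominator = 1 + 4 * 0.48 = 2.92
r_new = 2.4 / 2.92
= 0.8219


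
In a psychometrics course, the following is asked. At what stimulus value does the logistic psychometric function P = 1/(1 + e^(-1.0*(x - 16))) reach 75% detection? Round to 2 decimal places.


At P = 0.75: 0.75 = 1/(1 + e^(-k*(x-x0)))
Solving: e^(-k*(x-x0)) = 1/3
x = x0 + ln(3)/k
ln(3) = 1.0986
x = 16 + 1.0986/1.0
= 16 + 1.0986
= 17.10


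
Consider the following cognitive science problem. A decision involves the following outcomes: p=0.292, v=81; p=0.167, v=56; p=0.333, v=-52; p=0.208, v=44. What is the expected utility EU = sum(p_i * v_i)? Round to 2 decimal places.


EU = sum(p_i * v_i)
0.292 * 81 = 23.652
0.167 * 56 = 9.352
0.333 * -52 = -17.316
0.208 * 44 = 9.152
EU = 23.652 + 9.352 + -17.316 + 9.152
= 24.84


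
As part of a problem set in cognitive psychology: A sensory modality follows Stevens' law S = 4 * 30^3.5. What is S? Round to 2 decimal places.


S = 4 * 30^3.5
30^3.5 = 147885.0905
S = 4 * 147885.0905
= 591540.36


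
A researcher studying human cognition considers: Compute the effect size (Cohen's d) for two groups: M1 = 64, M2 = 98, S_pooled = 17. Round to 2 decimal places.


Cohen's d = (M1 - M2) / S_pooled
= (64 - 98) / 17
= -34 / 17
= -2.00


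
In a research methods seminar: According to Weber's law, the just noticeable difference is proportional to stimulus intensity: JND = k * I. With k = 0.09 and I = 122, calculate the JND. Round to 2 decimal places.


JND = k * I
JND = 0.09 * 122
= 10.98


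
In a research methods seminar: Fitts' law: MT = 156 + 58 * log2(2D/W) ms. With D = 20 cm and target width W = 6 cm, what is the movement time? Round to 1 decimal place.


MT = 156 + 58 * log2(2*20/6)
2D/W = 6.666667
log2(6.666667) = 2.737
MT = 156 + 58 * 2.737
= 314.7 ms


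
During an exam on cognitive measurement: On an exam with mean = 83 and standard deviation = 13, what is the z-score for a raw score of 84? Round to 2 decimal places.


z = (X - mu) / sigma
= (84 - 83) / 13
= 1 / 13
= 0.08


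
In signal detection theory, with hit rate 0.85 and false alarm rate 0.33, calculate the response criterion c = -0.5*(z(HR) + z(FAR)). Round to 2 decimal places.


c = -0.5 * (z(HR) + z(FAR))
z(0.85) = 1.0364
z(0.33) = -0.4399
c = -0.5 * (1.0364 + -0.4399)
= -0.5 * 0.5965
= -0.30


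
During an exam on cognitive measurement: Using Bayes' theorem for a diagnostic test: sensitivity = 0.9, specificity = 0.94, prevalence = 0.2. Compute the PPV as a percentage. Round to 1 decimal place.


PPV = (sens * prev) / (sens * prev + (1-spec) * (1-prev))
Numerator = 0.9 * 0.2 = 0.18
P(positive and no disease) = (1 - spec) * (1 - prev) = (1 - 0.94) * (1 - 0.2) = 0.048
Denominator = 0.18 + 0.048 = 0.228
PPV = 0.18 / 0.228 = 0.789474
As percentage = 78.9


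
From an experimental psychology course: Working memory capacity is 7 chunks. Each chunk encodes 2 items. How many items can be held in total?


Total items = chunks * items_per_chunk
= 7 * 2
= 14


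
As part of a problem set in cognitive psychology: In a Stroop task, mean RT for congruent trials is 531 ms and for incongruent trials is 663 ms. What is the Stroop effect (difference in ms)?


Stroop effect = RT(incongruent) - RT(congruent)
= 663 - 531
= 132 ms


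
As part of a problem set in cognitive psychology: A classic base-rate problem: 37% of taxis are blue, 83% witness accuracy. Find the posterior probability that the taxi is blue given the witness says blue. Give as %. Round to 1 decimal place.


P(blue | says blue) = P(says blue | blue)*P(blue) / [P(says blue | blue)*P(blue) + P(says blue | not blue)*P(not blue)]
Numerator = 0.83 * 0.37 = 0.3071
False identification = 0.17 * 0.63 = 0.1071
P = 0.3071 / (0.3071 + 0.1071)
= 0.3071 / 0.4142
As percentage = 74.1


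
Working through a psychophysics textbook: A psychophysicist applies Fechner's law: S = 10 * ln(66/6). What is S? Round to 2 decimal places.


S = 10 * ln(66/6)
I/I0 = 11.0
ln(11.0) = 2.3979
S = 10 * 2.3979
= 23.98


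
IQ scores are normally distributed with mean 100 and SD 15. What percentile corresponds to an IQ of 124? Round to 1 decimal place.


z = (IQ - mean) / SD
z = (124 - 100) / 15 = 1.6
Percentile = Phi(1.6) * 100
Phi(1.6) = 0.945201
= 94.5


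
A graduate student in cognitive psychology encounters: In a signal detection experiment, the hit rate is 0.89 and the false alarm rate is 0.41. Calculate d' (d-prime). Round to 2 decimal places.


d' = z(HR) - z(FAR)
z(0.89) = 1.2265
z(0.41) = -0.2275
d' = 1.2265 - -0.2275
= 1.45


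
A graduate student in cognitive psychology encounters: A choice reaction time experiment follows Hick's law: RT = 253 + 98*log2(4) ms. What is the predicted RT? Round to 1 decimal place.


RT = 253 + 98 * log2(4)
log2(4) = 2.0
RT = 253 + 98 * 2.0
= 253 + 196.0
= 449.0 ms


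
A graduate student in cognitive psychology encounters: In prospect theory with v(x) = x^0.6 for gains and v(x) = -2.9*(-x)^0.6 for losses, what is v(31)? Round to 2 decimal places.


Since x = 31 >= 0, use v(x) = x^0.6
31^0.6 = 7.849
v(31) = 7.85


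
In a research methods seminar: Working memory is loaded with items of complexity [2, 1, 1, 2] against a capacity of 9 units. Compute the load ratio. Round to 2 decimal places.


Total complexity = 2 + 1 + 1 + 2 = 6
Load = total / capacity = 6 / 9
= 0.67


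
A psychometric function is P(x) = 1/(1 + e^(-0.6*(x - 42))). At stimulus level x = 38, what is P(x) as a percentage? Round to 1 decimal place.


P(x) = 1/(1 + e^(-0.6*(38 - 42)))
Exponent = -0.6 * -4 = 2.4
e^(2.4) = 11.023176
P = 1/(1 + 11.023176) = 0.083173
Percentage = 8.3


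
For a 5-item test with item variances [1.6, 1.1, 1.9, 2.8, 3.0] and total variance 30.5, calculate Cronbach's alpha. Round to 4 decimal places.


alpha = (k/(k-1)) * (1 - sum(s_i^2)/s_total^2)
sum(item variances) = 10.4
k/(k-1) = 5/4 = 1.25
1 - 10.4/30.5 = 1 - 0.340984 = 0.659016
alpha = 1.25 * 0.659016
= 0.8238


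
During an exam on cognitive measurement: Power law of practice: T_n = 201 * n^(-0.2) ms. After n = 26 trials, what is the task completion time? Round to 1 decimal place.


T_n = 201 * 26^(-0.2)
26^(-0.2) = 0.521201
T_n = 201 * 0.521201
= 104.8 ms
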